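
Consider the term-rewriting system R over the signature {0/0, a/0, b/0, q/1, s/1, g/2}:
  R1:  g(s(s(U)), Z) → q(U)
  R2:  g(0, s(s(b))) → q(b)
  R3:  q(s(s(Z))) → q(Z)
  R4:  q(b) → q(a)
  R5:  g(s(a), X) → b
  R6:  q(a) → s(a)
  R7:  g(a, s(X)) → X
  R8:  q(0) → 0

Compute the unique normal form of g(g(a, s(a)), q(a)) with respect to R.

a

1. g(g(a, s(a)), q(a))  →  g(a, q(a))   [R7 at 1]
2. g(a, q(a))  →  g(a, s(a))   [R6 at 2]
3. g(a, s(a))  →  a   [R7 at ε]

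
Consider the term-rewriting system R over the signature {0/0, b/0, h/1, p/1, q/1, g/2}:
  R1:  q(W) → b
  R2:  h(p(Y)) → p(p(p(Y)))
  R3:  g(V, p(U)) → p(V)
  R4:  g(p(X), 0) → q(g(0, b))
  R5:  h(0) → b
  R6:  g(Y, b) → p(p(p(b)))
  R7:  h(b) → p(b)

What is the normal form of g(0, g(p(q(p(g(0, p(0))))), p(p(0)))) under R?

1. g(0, g(p(q(p(g(0, p(0))))), p(p(0))))  →  g(0, p(p(q(p(g(0, p(0)))))))   [R3 at 2]
2. g(0, p(p(q(p(g(0, p(0)))))))  →  p(0)   [R3 at ε]

p(0)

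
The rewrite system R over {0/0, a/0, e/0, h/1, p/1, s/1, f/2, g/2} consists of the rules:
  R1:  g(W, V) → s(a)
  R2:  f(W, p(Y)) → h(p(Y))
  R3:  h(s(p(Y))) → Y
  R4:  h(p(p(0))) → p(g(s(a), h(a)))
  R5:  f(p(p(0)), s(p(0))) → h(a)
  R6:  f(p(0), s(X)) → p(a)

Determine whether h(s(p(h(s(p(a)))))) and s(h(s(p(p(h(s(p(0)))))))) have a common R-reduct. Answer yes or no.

no — NF(t₁) = a, NF(t₂) = s(p(0))

Reduce t₁ = h(s(p(h(s(p(a)))))):
1. h(s(p(h(s(p(a))))))  →  h(s(p(a)))   [R3 at ε]
2. h(s(p(a)))  →  a   [R3 at ε]

Reduce t₂ = s(h(s(p(p(h(s(p(0)))))))):
1. s(h(s(p(p(h(s(p(0))))))))  →  s(p(h(s(p(0)))))   [R3 at 1]
2. s(p(h(s(p(0)))))  →  s(p(0))   [R3 at 1.1]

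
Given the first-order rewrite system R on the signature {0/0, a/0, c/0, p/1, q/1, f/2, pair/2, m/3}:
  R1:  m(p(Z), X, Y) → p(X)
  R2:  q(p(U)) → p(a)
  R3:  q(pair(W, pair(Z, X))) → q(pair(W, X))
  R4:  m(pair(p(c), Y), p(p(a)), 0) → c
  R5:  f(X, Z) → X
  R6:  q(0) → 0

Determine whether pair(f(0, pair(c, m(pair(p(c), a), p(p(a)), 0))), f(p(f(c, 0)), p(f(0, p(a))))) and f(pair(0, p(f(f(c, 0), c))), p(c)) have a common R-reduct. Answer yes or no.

yes — NF(t₁) = pair(0, p(c)), NF(t₂) = pair(0, p(c))

Reduce t₁ = pair(f(0, pair(c, m(pair(p(c), a), p(p(a)), 0))), f(p(f(c, 0)), p(f(0, p(a))))):
1. pair(f(0, pair(c, m(pair(p(c), a), p(p(a)), 0))), f(p(f(c, 0)), p(f(0, p(a)))))  →  pair(0, f(p(f(c, 0)), p(f(0, p(a)))))   [R5 at 1]
2. pair(0, f(p(f(c, 0)), p(f(0, p(a)))))  →  pair(0, p(f(c, 0)))   [R5 at 2]
3. pair(0, p(f(c, 0)))  →  pair(0, p(c))   [R5 at 2.1]

Reduce t₂ = f(pair(0, p(f(f(c, 0), c))), p(c)):
1. f(pair(0, p(f(f(c, 0), c))), p(c))  →  pair(0, p(f(f(c, 0), c)))   [R5 at ε]
2. pair(0, p(f(f(c, 0), c)))  →  pair(0, p(f(c, 0)))   [R5 at 2.1]
3. pair(0, p(f(c, 0)))  →  pair(0, p(c))   [R5 at 2.1]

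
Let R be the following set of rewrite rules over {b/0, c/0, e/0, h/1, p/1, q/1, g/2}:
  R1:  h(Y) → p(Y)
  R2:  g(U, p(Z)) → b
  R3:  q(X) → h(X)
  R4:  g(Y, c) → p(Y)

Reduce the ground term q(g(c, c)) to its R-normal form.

p(p(c))

1. q(g(c, c))  →  h(g(c, c))   [R3 at ε]
2. h(g(c, c))  →  p(g(c, c))   [R1 at ε]
3. p(g(c, c))  →  p(p(c))   [R4 at 1]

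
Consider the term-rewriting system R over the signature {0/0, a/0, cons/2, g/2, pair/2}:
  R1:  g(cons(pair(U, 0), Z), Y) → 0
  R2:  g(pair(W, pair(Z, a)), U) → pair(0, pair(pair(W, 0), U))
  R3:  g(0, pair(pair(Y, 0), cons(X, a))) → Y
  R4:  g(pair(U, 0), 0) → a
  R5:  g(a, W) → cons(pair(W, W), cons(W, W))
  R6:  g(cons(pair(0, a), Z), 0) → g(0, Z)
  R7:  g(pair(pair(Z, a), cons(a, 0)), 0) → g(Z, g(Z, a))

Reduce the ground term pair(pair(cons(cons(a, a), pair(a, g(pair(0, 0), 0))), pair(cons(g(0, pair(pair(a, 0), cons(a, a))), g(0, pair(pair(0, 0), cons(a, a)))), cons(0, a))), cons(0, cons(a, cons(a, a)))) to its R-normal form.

pair(pair(cons(cons(a, a), pair(a, a)), pair(cons(a, 0), cons(0, a))), cons(0, cons(a, cons(a, a))))

1. pair(pair(cons(cons(a, a), pair(a, g(pair(0, 0), 0))), pair(cons(g(0, pair(pair(a, 0), cons(a, a))), g(0, pair(pair(0, 0), cons(a, a)))), cons(0, a))), cons(0, cons(a, cons(a, a))))  →  pair(pair(cons(cons(a, a), pair(a, a)), pair(cons(g(0, pair(pair(a, 0), cons(a, a))), g(0, pair(pair(0, 0), cons(a, a)))), cons(0, a))), cons(0, cons(a, cons(a, a))))   [R4 at 1.1.2.2]
2. pair(pair(cons(cons(a, a), pair(a, a)), pair(cons(g(0, pair(pair(a, 0), cons(a, a))), g(0, pair(pair(0, 0), cons(a, a)))), cons(0, a))), cons(0, cons(a, cons(a, a))))  →  pair(pair(cons(cons(a, a), pair(a, a)), pair(cons(a, g(0, pair(pair(0, 0), cons(a, a)))), cons(0, a))), cons(0, cons(a, cons(a, a))))   [R3 at 1.2.1.1]
3. pair(pair(cons(cons(a, a), pair(a, a)), pair(cons(a, g(0, pair(pair(0, 0), cons(a, a)))), cons(0, a))), cons(0, cons(a, cons(a, a))))  →  pair(pair(cons(cons(a, a), pair(a, a)), pair(cons(a, 0), cons(0, a))), cons(0, cons(a, cons(a, a))))   [R3 at 1.2.1.2]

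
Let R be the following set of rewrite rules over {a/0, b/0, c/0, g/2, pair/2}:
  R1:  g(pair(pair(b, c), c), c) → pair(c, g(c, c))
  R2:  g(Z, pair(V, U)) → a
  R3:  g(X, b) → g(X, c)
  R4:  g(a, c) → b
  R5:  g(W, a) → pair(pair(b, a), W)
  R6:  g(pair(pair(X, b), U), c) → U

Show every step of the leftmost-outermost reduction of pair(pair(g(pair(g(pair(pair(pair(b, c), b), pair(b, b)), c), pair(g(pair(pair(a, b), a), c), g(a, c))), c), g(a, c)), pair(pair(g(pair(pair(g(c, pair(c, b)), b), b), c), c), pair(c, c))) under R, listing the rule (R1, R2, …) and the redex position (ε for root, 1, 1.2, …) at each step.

1. pair(pair(g(pair(g(pair(pair(pair(b, c), b), pair(b, b)), c), pair(g(pair(pair(a, b), a), c), g(a, c))), c), g(a, c)), pair(pair(g(pair(pair(g(c, pair(c, b)), b), b), c), c), pair(c, c)))  →  pair(pair(g(pair(pair(b, b), pair(g(pair(pair(a, b), a), c), g(a, c))), c), g(a, c)), pair(pair(g(pair(pair(g(c, pair(c, b)), b), b), c), c), pair(c, c)))   [R6 at 1.1.1.1]
2. pair(pair(g(pair(pair(b, b), pair(g(pair(pair(a, b), a), c), g(a, c))), c), g(a, c)), pair(pair(g(pair(pair(g(c, pair(c, b)), b), b), c), c), pair(c, c)))  →  pair(pair(pair(g(pair(pair(a, b), a), c), g(a, c)), g(a, c)), pair(pair(g(pair(pair(g(c, pair(c, b)), b), b), c), c), pair(c, c)))   [R6 at 1.1]
3. pair(pair(pair(g(pair(pair(a, b), a), c), g(a, c)), g(a, c)), pair(pair(g(pair(pair(g(c, pair(c, b)), b), b), c), c), pair(c, c)))  →  pair(pair(pair(a, g(a, c)), g(a, c)), pair(pair(g(pair(pair(g(c, pair(c, b)), b), b), c), c), pair(c, c)))   [R6 at 1.1.1]
4. pair(pair(pair(a, g(a, c)), g(a, c)), pair(pair(g(pair(pair(g(c, pair(c, b)), b), b), c), c), pair(c, c)))  →  pair(pair(pair(a, b), g(a, c)), pair(pair(g(pair(pair(g(c, pair(c, b)), b), b), c), c), pair(c, c)))   [R4 at 1.1.2]
5. pair(pair(pair(a, b), g(a, c)), pair(pair(g(pair(pair(g(c, pair(c, b)), b), b), c), c), pair(c, c)))  →  pair(pair(pair(a, b), b), pair(pair(g(pair(pair(g(c, pair(c, b)), b), b), c), c), pair(c, c)))   [R4 at 1.2]
6. pair(pair(pair(a, b), b), pair(pair(g(pair(pair(g(c, pair(c, b)), b), b), c), c), pair(c, c)))  →  pair(pair(pair(a, b), b), pair(pair(b, c), pair(c, c)))   [R6 at 2.1.1]

pair(pair(pair(a, b), b), pair(pair(b, c), pair(c, c)))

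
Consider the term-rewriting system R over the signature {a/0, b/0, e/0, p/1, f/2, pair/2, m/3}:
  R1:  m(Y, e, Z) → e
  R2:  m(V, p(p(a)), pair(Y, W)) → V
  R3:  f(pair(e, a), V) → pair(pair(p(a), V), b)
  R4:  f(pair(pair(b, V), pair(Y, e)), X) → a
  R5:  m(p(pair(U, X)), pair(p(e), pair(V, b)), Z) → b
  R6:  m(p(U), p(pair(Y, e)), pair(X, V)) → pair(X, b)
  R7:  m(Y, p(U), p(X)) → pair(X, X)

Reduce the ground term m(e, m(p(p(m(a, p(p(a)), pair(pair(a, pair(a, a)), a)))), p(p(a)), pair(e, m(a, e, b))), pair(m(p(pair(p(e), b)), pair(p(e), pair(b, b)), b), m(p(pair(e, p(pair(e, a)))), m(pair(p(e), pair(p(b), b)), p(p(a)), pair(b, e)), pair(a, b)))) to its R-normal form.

1. m(e, m(p(p(m(a, p(p(a)), pair(pair(a, pair(a, a)), a)))), p(p(a)), pair(e, m(a, e, b))), pair(m(p(pair(p(e), b)), pair(p(e), pair(b, b)), b), m(p(pair(e, p(pair(e, a)))), m(pair(p(e), pair(p(b), b)), p(p(a)), pair(b, e)), pair(a, b))))  →  m(e, p(p(m(a, p(p(a)), pair(pair(a, pair(a, a)), a)))), pair(m(p(pair(p(e), b)), pair(p(e), pair(b, b)), b), m(p(pair(e, p(pair(e, a)))), m(pair(p(e), pair(p(b), b)), p(p(a)), pair(b, e)), pair(a, b))))   [R2 at 2]
2. m(e, p(p(m(a, p(p(a)), pair(pair(a, pair(a, a)), a)))), pair(m(p(pair(p(e), b)), pair(p(e), pair(b, b)), b), m(p(pair(e, p(pair(e, a)))), m(pair(p(e), pair(p(b), b)), p(p(a)), pair(b, e)), pair(a, b))))  →  m(e, p(p(a)), pair(m(p(pair(p(e), b)), pair(p(e), pair(b, b)), b), m(p(pair(e, p(pair(e, a)))), m(pair(p(e), pair(p(b), b)), p(p(a)), pair(b, e)), pair(a, b))))   [R2 at 2.1.1]
3. m(e, p(p(a)), pair(m(p(pair(p(e), b)), pair(p(e), pair(b, b)), b), m(p(pair(e, p(pair(e, a)))), m(pair(p(e), pair(p(b), b)), p(p(a)), pair(b, e)), pair(a, b))))  →  e   [R2 at ε]

e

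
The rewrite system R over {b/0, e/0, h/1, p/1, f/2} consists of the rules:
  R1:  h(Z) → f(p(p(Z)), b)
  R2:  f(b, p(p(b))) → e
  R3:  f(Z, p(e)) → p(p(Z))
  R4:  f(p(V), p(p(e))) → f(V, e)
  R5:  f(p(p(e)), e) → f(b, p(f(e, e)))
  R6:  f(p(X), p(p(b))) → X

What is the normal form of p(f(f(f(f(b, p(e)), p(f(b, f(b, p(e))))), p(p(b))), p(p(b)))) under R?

1. p(f(f(f(f(b, p(e)), p(f(b, f(b, p(e))))), p(p(b))), p(p(b))))  →  p(f(f(f(p(p(b)), p(f(b, f(b, p(e))))), p(p(b))), p(p(b))))   [R3 at 1.1.1.1]
2. p(f(f(f(p(p(b)), p(f(b, f(b, p(e))))), p(p(b))), p(p(b))))  →  p(f(f(f(p(p(b)), p(f(b, p(p(b))))), p(p(b))), p(p(b))))   [R3 at 1.1.1.2.1.2]
3. p(f(f(f(p(p(b)), p(f(b, p(p(b))))), p(p(b))), p(p(b))))  →  p(f(f(f(p(p(b)), p(e)), p(p(b))), p(p(b))))   [R2 at 1.1.1.2.1]
4. p(f(f(f(p(p(b)), p(e)), p(p(b))), p(p(b))))  →  p(f(f(p(p(p(p(b)))), p(p(b))), p(p(b))))   [R3 at 1.1.1]
5. p(f(f(p(p(p(p(b)))), p(p(b))), p(p(b))))  →  p(f(p(p(p(b))), p(p(b))))   [R6 at 1.1]
6. p(f(p(p(p(b))), p(p(b))))  →  p(p(p(b)))   [R6 at 1]

p(p(p(b)))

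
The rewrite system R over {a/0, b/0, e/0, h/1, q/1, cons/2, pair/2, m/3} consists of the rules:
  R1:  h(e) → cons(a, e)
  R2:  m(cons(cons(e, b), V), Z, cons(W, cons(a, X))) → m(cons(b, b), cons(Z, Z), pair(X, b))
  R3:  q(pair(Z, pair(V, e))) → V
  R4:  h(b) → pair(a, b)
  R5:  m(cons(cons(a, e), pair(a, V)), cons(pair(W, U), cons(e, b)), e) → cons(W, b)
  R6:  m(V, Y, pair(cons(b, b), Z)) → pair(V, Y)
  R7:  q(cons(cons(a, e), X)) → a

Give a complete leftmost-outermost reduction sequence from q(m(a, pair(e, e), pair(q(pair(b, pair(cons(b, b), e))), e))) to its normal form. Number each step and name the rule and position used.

1. q(m(a, pair(e, e), pair(q(pair(b, pair(cons(b, b), e))), e)))  →  q(m(a, pair(e, e), pair(cons(b, b), e)))   [R3 at 1.3.1]
2. q(m(a, pair(e, e), pair(cons(b, b), e)))  →  q(pair(a, pair(e, e)))   [R6 at 1]
3. q(pair(a, pair(e, e)))  →  e   [R3 at ε]

e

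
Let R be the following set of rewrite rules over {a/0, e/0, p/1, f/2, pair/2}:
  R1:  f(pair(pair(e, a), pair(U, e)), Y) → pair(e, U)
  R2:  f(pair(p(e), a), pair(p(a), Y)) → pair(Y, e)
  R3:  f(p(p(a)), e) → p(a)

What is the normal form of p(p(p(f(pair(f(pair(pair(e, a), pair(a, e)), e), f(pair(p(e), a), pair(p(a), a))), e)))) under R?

p(p(p(pair(e, a))))

1. p(p(p(f(pair(f(pair(pair(e, a), pair(a, e)), e), f(pair(p(e), a), pair(p(a), a))), e))))  →  p(p(p(f(pair(pair(e, a), f(pair(p(e), a), pair(p(a), a))), e))))   [R1 at 1.1.1.1.1]
2. p(p(p(f(pair(pair(e, a), f(pair(p(e), a), pair(p(a), a))), e))))  →  p(p(p(f(pair(pair(e, a), pair(a, e)), e))))   [R2 at 1.1.1.1.2]
3. p(p(p(f(pair(pair(e, a), pair(a, e)), e))))  →  p(p(p(pair(e, a))))   [R1 at 1.1.1]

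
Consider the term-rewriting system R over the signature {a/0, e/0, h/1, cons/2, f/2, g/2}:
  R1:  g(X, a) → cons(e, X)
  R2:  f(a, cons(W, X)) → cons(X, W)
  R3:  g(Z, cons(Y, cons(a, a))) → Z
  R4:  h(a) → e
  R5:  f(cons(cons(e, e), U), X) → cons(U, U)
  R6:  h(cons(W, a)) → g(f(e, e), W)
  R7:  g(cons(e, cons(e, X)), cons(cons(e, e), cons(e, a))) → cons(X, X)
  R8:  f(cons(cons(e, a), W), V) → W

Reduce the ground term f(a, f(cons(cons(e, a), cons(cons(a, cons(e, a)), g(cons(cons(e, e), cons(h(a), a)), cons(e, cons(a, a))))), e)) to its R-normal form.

cons(cons(cons(e, e), cons(e, a)), cons(a, cons(e, a)))

1. f(a, f(cons(cons(e, a), cons(cons(a, cons(e, a)), g(cons(cons(e, e), cons(h(a), a)), cons(e, cons(a, a))))), e))  →  f(a, cons(cons(a, cons(e, a)), g(cons(cons(e, e), cons(h(a), a)), cons(e, cons(a, a)))))   [R8 at 2]
2. f(a, cons(cons(a, cons(e, a)), g(cons(cons(e, e), cons(h(a), a)), cons(e, cons(a, a)))))  →  cons(g(cons(cons(e, e), cons(h(a), a)), cons(e, cons(a, a))), cons(a, cons(e, a)))   [R2 at ε]
3. cons(g(cons(cons(e, e), cons(h(a), a)), cons(e, cons(a, a))), cons(a, cons(e, a)))  →  cons(cons(cons(e, e), cons(h(a), a)), cons(a, cons(e, a)))   [R3 at 1]
4. cons(cons(cons(e, e), cons(h(a), a)), cons(a, cons(e, a)))  →  cons(cons(cons(e, e), cons(e, a)), cons(a, cons(e, a)))   [R4 at 1.2.1]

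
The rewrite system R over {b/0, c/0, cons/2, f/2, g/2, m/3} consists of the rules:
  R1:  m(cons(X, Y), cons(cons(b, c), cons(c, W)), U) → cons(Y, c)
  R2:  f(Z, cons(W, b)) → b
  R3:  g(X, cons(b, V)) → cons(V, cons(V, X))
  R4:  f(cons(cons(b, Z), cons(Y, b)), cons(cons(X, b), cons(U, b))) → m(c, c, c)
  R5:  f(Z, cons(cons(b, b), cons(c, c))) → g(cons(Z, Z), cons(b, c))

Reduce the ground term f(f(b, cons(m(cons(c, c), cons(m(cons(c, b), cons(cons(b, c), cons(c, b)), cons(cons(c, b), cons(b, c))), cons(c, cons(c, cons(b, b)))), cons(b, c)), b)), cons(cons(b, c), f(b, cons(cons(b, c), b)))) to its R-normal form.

b

1. f(f(b, cons(m(cons(c, c), cons(m(cons(c, b), cons(cons(b, c), cons(c, b)), cons(cons(c, b), cons(b, c))), cons(c, cons(c, cons(b, b)))), cons(b, c)), b)), cons(cons(b, c), f(b, cons(cons(b, c), b))))  →  f(b, cons(cons(b, c), f(b, cons(cons(b, c), b))))   [R2 at 1]
2. f(b, cons(cons(b, c), f(b, cons(cons(b, c), b))))  →  f(b, cons(cons(b, c), b))   [R2 at 2.2]
3. f(b, cons(cons(b, c), b))  →  b   [R2 at ε]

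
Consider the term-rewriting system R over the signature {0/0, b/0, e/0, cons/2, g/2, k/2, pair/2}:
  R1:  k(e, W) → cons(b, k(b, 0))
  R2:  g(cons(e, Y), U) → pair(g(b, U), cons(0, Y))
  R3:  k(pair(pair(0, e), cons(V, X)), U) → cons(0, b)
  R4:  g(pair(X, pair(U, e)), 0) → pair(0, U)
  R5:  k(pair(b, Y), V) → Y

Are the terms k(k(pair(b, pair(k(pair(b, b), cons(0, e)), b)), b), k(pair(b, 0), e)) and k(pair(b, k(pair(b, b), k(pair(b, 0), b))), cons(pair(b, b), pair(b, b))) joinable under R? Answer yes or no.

yes — NF(t₁) = b, NF(t₂) = b

Reduce t₁ = k(k(pair(b, pair(k(pair(b, b), cons(0, e)), b)), b), k(pair(b, 0), e)):
1. k(k(pair(b, pair(k(pair(b, b), cons(0, e)), b)), b), k(pair(b, 0), e))  →  k(pair(k(pair(b, b), cons(0, e)), b), k(pair(b, 0), e))   [R5 at 1]
2. k(pair(k(pair(b, b), cons(0, e)), b), k(pair(b, 0), e))  →  k(pair(b, b), k(pair(b, 0), e))   [R5 at 1.1]
3. k(pair(b, b), k(pair(b, 0), e))  →  b   [R5 at ε]

Reduce t₂ = k(pair(b, k(pair(b, b), k(pair(b, 0), b))), cons(pair(b, b), pair(b, b))):
1. k(pair(b, k(pair(b, b), k(pair(b, 0), b))), cons(pair(b, b), pair(b, b)))  →  k(pair(b, b), k(pair(b, 0), b))   [R5 at ε]
2. k(pair(b, b), k(pair(b, 0), b))  →  b   [R5 at ε]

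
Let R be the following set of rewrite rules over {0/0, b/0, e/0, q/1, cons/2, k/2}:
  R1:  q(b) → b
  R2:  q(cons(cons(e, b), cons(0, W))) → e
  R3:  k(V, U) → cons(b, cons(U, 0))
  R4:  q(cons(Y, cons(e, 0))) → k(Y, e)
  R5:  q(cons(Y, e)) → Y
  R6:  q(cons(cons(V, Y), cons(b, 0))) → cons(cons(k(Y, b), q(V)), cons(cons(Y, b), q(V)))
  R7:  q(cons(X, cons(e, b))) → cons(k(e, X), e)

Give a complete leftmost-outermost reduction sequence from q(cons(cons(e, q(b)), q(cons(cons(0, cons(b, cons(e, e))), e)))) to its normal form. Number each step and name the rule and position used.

1. q(cons(cons(e, q(b)), q(cons(cons(0, cons(b, cons(e, e))), e))))  →  q(cons(cons(e, b), q(cons(cons(0, cons(b, cons(e, e))), e))))   [R1 at 1.1.2]
2. q(cons(cons(e, b), q(cons(cons(0, cons(b, cons(e, e))), e))))  →  q(cons(cons(e, b), cons(0, cons(b, cons(e, e)))))   [R5 at 1.2]
3. q(cons(cons(e, b), cons(0, cons(b, cons(e, e)))))  →  e   [R2 at ε]

e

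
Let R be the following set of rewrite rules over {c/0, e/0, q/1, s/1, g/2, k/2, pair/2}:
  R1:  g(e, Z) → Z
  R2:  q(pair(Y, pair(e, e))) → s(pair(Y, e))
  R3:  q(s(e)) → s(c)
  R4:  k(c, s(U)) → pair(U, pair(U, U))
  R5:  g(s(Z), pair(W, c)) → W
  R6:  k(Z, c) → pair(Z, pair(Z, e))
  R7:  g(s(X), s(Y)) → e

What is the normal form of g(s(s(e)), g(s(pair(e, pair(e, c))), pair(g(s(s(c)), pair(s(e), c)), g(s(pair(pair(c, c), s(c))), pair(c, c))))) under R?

e

1. g(s(s(e)), g(s(pair(e, pair(e, c))), pair(g(s(s(c)), pair(s(e), c)), g(s(pair(pair(c, c), s(c))), pair(c, c)))))  →  g(s(s(e)), g(s(pair(e, pair(e, c))), pair(s(e), g(s(pair(pair(c, c), s(c))), pair(c, c)))))   [R5 at 2.2.1]
2. g(s(s(e)), g(s(pair(e, pair(e, c))), pair(s(e), g(s(pair(pair(c, c), s(c))), pair(c, c)))))  →  g(s(s(e)), g(s(pair(e, pair(e, c))), pair(s(e), c)))   [R5 at 2.2.2]
3. g(s(s(e)), g(s(pair(e, pair(e, c))), pair(s(e), c)))  →  g(s(s(e)), s(e))   [R5 at 2]
4. g(s(s(e)), s(e))  →  e   [R7 at ε]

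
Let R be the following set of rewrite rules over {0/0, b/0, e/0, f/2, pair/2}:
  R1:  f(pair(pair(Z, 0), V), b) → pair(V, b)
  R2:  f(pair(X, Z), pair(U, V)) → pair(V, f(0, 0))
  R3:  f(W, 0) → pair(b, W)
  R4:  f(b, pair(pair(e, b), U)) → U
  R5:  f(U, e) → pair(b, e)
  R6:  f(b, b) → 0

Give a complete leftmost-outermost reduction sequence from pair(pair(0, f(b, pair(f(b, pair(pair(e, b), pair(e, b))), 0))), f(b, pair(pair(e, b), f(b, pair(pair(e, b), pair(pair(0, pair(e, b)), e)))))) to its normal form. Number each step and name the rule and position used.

1. pair(pair(0, f(b, pair(f(b, pair(pair(e, b), pair(e, b))), 0))), f(b, pair(pair(e, b), f(b, pair(pair(e, b), pair(pair(0, pair(e, b)), e))))))  →  pair(pair(0, f(b, pair(pair(e, b), 0))), f(b, pair(pair(e, b), f(b, pair(pair(e, b), pair(pair(0, pair(e, b)), e))))))   [R4 at 1.2.2.1]
2. pair(pair(0, f(b, pair(pair(e, b), 0))), f(b, pair(pair(e, b), f(b, pair(pair(e, b), pair(pair(0, pair(e, b)), e))))))  →  pair(pair(0, 0), f(b, pair(pair(e, b), f(b, pair(pair(e, b), pair(pair(0, pair(e, b)), e))))))   [R4 at 1.2]
3. pair(pair(0, 0), f(b, pair(pair(e, b), f(b, pair(pair(e, b), pair(pair(0, pair(e, b)), e))))))  →  pair(pair(0, 0), f(b, pair(pair(e, b), pair(pair(0, pair(e, b)), e))))   [R4 at 2]
4. pair(pair(0, 0), f(b, pair(pair(e, b), pair(pair(0, pair(e, b)), e))))  →  pair(pair(0, 0), pair(pair(0, pair(e, b)), e))   [R4 at 2]

pair(pair(0, 0), pair(pair(0, pair(e, b)), e))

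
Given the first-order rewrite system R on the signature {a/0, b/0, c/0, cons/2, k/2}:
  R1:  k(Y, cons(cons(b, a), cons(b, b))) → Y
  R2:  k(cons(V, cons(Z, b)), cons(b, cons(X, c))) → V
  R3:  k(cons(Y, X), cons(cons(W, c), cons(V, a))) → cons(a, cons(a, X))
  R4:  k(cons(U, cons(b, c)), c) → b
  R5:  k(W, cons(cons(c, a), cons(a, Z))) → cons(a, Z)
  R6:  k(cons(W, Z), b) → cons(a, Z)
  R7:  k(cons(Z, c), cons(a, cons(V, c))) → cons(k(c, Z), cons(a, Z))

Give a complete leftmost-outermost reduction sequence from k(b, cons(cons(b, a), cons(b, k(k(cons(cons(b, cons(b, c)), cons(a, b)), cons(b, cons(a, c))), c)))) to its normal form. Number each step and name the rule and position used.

b

1. k(b, cons(cons(b, a), cons(b, k(k(cons(cons(b, cons(b, c)), cons(a, b)), cons(b, cons(a, c))), c))))  →  k(b, cons(cons(b, a), cons(b, k(cons(b, cons(b, c)), c))))   [R2 at 2.2.2.1]
2. k(b, cons(cons(b, a), cons(b, k(cons(b, cons(b, c)), c))))  →  k(b, cons(cons(b, a), cons(b, b)))   [R4 at 2.2.2]
3. k(b, cons(cons(b, a), cons(b, b)))  →  b   [R1 at ε]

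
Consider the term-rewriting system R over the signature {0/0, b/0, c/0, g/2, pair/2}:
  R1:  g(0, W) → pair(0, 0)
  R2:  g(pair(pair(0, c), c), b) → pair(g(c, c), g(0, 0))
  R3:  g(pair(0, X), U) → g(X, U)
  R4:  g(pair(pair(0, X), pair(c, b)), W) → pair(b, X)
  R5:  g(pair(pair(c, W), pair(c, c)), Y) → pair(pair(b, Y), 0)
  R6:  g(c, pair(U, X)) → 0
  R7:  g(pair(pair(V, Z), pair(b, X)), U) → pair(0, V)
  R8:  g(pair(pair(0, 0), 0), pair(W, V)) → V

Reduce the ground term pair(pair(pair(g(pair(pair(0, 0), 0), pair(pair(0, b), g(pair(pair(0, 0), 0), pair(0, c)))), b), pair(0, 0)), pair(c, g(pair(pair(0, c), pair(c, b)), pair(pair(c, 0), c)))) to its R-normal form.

pair(pair(pair(c, b), pair(0, 0)), pair(c, pair(b, c)))

1. pair(pair(pair(g(pair(pair(0, 0), 0), pair(pair(0, b), g(pair(pair(0, 0), 0), pair(0, c)))), b), pair(0, 0)), pair(c, g(pair(pair(0, c), pair(c, b)), pair(pair(c, 0), c))))  →  pair(pair(pair(g(pair(pair(0, 0), 0), pair(0, c)), b), pair(0, 0)), pair(c, g(pair(pair(0, c), pair(c, b)), pair(pair(c, 0), c))))   [R8 at 1.1.1]
2. pair(pair(pair(g(pair(pair(0, 0), 0), pair(0, c)), b), pair(0, 0)), pair(c, g(pair(pair(0, c), pair(c, b)), pair(pair(c, 0), c))))  →  pair(pair(pair(c, b), pair(0, 0)), pair(c, g(pair(pair(0, c), pair(c, b)), pair(pair(c, 0), c))))   [R8 at 1.1.1]
3. pair(pair(pair(c, b), pair(0, 0)), pair(c, g(pair(pair(0, c), pair(c, b)), pair(pair(c, 0), c))))  →  pair(pair(pair(c, b), pair(0, 0)), pair(c, pair(b, c)))   [R4 at 2.2]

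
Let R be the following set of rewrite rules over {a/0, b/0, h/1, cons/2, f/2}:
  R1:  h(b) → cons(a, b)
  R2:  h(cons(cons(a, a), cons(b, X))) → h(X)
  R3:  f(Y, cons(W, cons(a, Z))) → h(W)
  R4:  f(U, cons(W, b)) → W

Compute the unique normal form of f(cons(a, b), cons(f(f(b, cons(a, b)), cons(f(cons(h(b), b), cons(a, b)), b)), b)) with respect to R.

a

1. f(cons(a, b), cons(f(f(b, cons(a, b)), cons(f(cons(h(b), b), cons(a, b)), b)), b))  →  f(f(b, cons(a, b)), cons(f(cons(h(b), b), cons(a, b)), b))   [R4 at ε]
2. f(f(b, cons(a, b)), cons(f(cons(h(b), b), cons(a, b)), b))  →  f(cons(h(b), b), cons(a, b))   [R4 at ε]
3. f(cons(h(b), b), cons(a, b))  →  a   [R4 at ε]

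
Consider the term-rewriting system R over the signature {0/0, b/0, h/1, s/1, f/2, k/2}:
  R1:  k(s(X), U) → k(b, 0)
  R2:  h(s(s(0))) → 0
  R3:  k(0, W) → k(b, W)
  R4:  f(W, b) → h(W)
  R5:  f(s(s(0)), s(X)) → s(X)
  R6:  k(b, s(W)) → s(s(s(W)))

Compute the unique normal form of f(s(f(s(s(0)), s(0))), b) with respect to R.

0

1. f(s(f(s(s(0)), s(0))), b)  →  h(s(f(s(s(0)), s(0))))   [R4 at ε]
2. h(s(f(s(s(0)), s(0))))  →  h(s(s(0)))   [R5 at 1.1]
3. h(s(s(0)))  →  0   [R2 at ε]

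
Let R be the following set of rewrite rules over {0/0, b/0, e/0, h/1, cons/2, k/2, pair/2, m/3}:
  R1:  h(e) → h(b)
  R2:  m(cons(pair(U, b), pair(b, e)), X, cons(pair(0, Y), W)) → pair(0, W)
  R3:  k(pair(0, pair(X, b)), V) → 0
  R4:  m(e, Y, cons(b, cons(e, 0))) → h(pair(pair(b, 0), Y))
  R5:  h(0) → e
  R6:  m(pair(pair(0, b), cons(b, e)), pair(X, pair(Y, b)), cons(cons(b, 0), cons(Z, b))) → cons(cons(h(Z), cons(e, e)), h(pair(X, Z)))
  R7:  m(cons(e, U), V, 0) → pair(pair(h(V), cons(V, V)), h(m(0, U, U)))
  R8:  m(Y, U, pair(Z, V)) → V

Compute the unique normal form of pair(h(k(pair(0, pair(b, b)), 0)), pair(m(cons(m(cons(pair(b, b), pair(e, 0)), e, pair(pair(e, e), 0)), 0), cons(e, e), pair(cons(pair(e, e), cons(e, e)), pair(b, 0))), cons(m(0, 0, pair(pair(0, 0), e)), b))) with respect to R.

1. pair(h(k(pair(0, pair(b, b)), 0)), pair(m(cons(m(cons(pair(b, b), pair(e, 0)), e, pair(pair(e, e), 0)), 0), cons(e, e), pair(cons(pair(e, e), cons(e, e)), pair(b, 0))), cons(m(0, 0, pair(pair(0, 0), e)), b)))  →  pair(h(0), pair(m(cons(m(cons(pair(b, b), pair(e, 0)), e, pair(pair(e, e), 0)), 0), cons(e, e), pair(cons(pair(e, e), cons(e, e)), pair(b, 0))), cons(m(0, 0, pair(pair(0, 0), e)), b)))   [R3 at 1.1]
2. pair(h(0), pair(m(cons(m(cons(pair(b, b), pair(e, 0)), e, pair(pair(e, e), 0)), 0), cons(e, e), pair(cons(pair(e, e), cons(e, e)), pair(b, 0))), cons(m(0, 0, pair(pair(0, 0), e)), b)))  →  pair(e, pair(m(cons(m(cons(pair(b, b), pair(e, 0)), e, pair(pair(e, e), 0)), 0), cons(e, e), pair(cons(pair(e, e), cons(e, e)), pair(b, 0))), cons(m(0, 0, pair(pair(0, 0), e)), b)))   [R5 at 1]
3. pair(e, pair(m(cons(m(cons(pair(b, b), pair(e, 0)), e, pair(pair(e, e), 0)), 0), cons(e, e), pair(cons(pair(e, e), cons(e, e)), pair(b, 0))), cons(m(0, 0, pair(pair(0, 0), e)), b)))  →  pair(e, pair(pair(b, 0), cons(m(0, 0, pair(pair(0, 0), e)), b)))   [R8 at 2.1]
4. pair(e, pair(pair(b, 0), cons(m(0, 0, pair(pair(0, 0), e)), b)))  →  pair(e, pair(pair(b, 0), cons(e, b)))   [R8 at 2.2.1]

pair(e, pair(pair(b, 0), cons(e, b)))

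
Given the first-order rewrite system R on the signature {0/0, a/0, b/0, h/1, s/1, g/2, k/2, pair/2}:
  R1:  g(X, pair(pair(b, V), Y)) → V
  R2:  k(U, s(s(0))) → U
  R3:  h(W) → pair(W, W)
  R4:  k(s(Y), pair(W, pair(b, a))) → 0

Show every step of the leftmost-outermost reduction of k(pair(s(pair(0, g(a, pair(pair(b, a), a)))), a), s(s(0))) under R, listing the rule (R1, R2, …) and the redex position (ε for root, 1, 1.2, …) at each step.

1. k(pair(s(pair(0, g(a, pair(pair(b, a), a)))), a), s(s(0)))  →  pair(s(pair(0, g(a, pair(pair(b, a), a)))), a)   [R2 at ε]
2. pair(s(pair(0, g(a, pair(pair(b, a), a)))), a)  →  pair(s(pair(0, a)), a)   [R1 at 1.1.2]

pair(s(pair(0, a)), a)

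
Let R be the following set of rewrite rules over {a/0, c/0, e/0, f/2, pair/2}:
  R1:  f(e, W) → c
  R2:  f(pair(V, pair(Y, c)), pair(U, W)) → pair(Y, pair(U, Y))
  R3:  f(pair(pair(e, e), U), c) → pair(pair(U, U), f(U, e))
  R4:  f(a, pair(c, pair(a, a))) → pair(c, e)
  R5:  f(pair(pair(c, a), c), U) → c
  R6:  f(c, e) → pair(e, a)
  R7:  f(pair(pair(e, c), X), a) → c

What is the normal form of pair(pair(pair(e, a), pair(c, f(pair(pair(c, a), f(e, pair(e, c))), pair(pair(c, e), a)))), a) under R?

1. pair(pair(pair(e, a), pair(c, f(pair(pair(c, a), f(e, pair(e, c))), pair(pair(c, e), a)))), a)  →  pair(pair(pair(e, a), pair(c, f(pair(pair(c, a), c), pair(pair(c, e), a)))), a)   [R1 at 1.2.2.1.2]
2. pair(pair(pair(e, a), pair(c, f(pair(pair(c, a), c), pair(pair(c, e), a)))), a)  →  pair(pair(pair(e, a), pair(c, c)), a)   [R5 at 1.2.2]

pair(pair(pair(e, a), pair(c, c)), a)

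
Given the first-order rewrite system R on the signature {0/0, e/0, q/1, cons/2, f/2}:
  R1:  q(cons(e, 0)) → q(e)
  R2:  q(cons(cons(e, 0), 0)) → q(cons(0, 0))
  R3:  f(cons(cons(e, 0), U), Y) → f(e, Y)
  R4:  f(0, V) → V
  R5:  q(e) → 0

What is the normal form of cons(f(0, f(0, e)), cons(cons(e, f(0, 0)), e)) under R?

1. cons(f(0, f(0, e)), cons(cons(e, f(0, 0)), e))  →  cons(f(0, e), cons(cons(e, f(0, 0)), e))   [R4 at 1]
2. cons(f(0, e), cons(cons(e, f(0, 0)), e))  →  cons(e, cons(cons(e, f(0, 0)), e))   [R4 at 1]
3. cons(e, cons(cons(e, f(0, 0)), e))  →  cons(e, cons(cons(e, 0), e))   [R4 at 2.1.2]

cons(e, cons(cons(e, 0), e))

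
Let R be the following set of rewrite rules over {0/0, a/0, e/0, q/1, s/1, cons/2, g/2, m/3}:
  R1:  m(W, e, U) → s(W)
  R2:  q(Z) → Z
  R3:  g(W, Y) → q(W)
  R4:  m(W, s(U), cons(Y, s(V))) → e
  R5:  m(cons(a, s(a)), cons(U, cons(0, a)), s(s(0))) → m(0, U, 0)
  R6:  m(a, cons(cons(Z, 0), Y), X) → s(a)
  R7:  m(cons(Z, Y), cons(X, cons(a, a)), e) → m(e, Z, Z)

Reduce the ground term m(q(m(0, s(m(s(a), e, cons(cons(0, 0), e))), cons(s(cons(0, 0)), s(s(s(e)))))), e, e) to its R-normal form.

1. m(q(m(0, s(m(s(a), e, cons(cons(0, 0), e))), cons(s(cons(0, 0)), s(s(s(e)))))), e, e)  →  s(q(m(0, s(m(s(a), e, cons(cons(0, 0), e))), cons(s(cons(0, 0)), s(s(s(e)))))))   [R1 at ε]
2. s(q(m(0, s(m(s(a), e, cons(cons(0, 0), e))), cons(s(cons(0, 0)), s(s(s(e)))))))  →  s(m(0, s(m(s(a), e, cons(cons(0, 0), e))), cons(s(cons(0, 0)), s(s(s(e))))))   [R2 at 1]
3. s(m(0, s(m(s(a), e, cons(cons(0, 0), e))), cons(s(cons(0, 0)), s(s(s(e))))))  →  s(e)   [R4 at 1]

s(e)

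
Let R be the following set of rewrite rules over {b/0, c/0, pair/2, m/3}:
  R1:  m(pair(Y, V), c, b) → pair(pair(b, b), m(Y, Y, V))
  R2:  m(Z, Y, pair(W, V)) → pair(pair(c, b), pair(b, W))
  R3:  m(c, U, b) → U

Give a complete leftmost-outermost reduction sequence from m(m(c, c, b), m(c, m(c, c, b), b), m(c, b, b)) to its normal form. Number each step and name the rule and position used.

1. m(m(c, c, b), m(c, m(c, c, b), b), m(c, b, b))  →  m(c, m(c, m(c, c, b), b), m(c, b, b))   [R3 at 1]
2. m(c, m(c, m(c, c, b), b), m(c, b, b))  →  m(c, m(c, c, b), m(c, b, b))   [R3 at 2]
3. m(c, m(c, c, b), m(c, b, b))  →  m(c, c, m(c, b, b))   [R3 at 2]
4. m(c, c, m(c, b, b))  →  m(c, c, b)   [R3 at 3]
5. m(c, c, b)  →  c   [R3 at ε]

c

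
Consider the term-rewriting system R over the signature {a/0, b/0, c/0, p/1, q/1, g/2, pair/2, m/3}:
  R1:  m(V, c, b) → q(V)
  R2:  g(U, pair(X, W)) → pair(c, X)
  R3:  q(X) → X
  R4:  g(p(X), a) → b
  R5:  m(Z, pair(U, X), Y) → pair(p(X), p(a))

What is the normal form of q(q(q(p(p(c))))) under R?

p(p(c))

1. q(q(q(p(p(c)))))  →  q(q(p(p(c))))   [R3 at ε]
2. q(q(p(p(c))))  →  q(p(p(c)))   [R3 at ε]
3. q(p(p(c)))  →  p(p(c))   [R3 at ε]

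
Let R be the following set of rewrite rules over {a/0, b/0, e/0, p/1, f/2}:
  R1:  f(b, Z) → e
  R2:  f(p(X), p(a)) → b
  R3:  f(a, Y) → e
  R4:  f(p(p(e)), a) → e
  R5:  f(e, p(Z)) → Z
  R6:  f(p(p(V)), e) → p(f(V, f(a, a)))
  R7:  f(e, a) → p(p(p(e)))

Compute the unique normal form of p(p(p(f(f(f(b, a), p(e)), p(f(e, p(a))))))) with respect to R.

p(p(p(a)))

1. p(p(p(f(f(f(b, a), p(e)), p(f(e, p(a)))))))  →  p(p(p(f(f(e, p(e)), p(f(e, p(a)))))))   [R1 at 1.1.1.1.1]
2. p(p(p(f(f(e, p(e)), p(f(e, p(a)))))))  →  p(p(p(f(e, p(f(e, p(a)))))))   [R5 at 1.1.1.1]
3. p(p(p(f(e, p(f(e, p(a)))))))  →  p(p(p(f(e, p(a)))))   [R5 at 1.1.1]
4. p(p(p(f(e, p(a)))))  →  p(p(p(a)))   [R5 at 1.1.1]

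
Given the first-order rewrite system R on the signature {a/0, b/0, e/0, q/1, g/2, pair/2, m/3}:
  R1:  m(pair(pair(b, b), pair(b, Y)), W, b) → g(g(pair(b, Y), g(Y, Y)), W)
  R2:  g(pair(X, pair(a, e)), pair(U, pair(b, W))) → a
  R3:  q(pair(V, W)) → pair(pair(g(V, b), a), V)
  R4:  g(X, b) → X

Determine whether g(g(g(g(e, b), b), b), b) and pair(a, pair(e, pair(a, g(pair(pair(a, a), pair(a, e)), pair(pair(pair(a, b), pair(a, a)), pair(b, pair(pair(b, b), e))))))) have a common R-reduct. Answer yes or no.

no — NF(t₁) = e, NF(t₂) = pair(a, pair(e, pair(a, a)))

Reduce t₁ = g(g(g(g(e, b), b), b), b):
1. g(g(g(g(e, b), b), b), b)  →  g(g(g(e, b), b), b)   [R4 at ε]
2. g(g(g(e, b), b), b)  →  g(g(e, b), b)   [R4 at ε]
3. g(g(e, b), b)  →  g(e, b)   [R4 at ε]
4. g(e, b)  →  e   [R4 at ε]

Reduce t₂ = pair(a, pair(e, pair(a, g(pair(pair(a, a), pair(a, e)), pair(pair(pair(a, b), pair(a, a)), pair(b, pair(pair(b, b), e))))))):
1. pair(a, pair(e, pair(a, g(pair(pair(a, a), pair(a, e)), pair(pair(pair(a, b), pair(a, a)), pair(b, pair(pair(b, b), e)))))))  →  pair(a, pair(e, pair(a, a)))   [R2 at 2.2.2]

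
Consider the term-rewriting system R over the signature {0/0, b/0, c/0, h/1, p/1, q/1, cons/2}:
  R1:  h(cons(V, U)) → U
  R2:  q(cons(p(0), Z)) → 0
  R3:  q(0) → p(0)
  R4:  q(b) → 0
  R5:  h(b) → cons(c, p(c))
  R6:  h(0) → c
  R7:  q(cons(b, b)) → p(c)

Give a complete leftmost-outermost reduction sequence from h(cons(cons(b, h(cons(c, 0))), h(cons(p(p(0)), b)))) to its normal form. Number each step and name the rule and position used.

1. h(cons(cons(b, h(cons(c, 0))), h(cons(p(p(0)), b))))  →  h(cons(p(p(0)), b))   [R1 at ε]
2. h(cons(p(p(0)), b))  →  b   [R1 at ε]

b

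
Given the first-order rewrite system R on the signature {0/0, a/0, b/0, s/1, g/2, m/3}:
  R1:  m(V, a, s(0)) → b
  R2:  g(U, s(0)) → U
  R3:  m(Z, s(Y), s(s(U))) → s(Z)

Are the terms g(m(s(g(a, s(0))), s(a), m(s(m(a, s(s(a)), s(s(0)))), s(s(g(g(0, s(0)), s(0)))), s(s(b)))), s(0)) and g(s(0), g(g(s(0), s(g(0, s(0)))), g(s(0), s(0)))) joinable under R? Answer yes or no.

no — NF(t₁) = s(s(a)), NF(t₂) = s(0)

Reduce t₁ = g(m(s(g(a, s(0))), s(a), m(s(m(a, s(s(a)), s(s(0)))), s(s(g(g(0, s(0)), s(0)))), s(s(b)))), s(0)):
1. g(m(s(g(a, s(0))), s(a), m(s(m(a, s(s(a)), s(s(0)))), s(s(g(g(0, s(0)), s(0)))), s(s(b)))), s(0))  →  m(s(g(a, s(0))), s(a), m(s(m(a, s(s(a)), s(s(0)))), s(s(g(g(0, s(0)), s(0)))), s(s(b))))   [R2 at ε]
2. m(s(g(a, s(0))), s(a), m(s(m(a, s(s(a)), s(s(0)))), s(s(g(g(0, s(0)), s(0)))), s(s(b))))  →  m(s(a), s(a), m(s(m(a, s(s(a)), s(s(0)))), s(s(g(g(0, s(0)), s(0)))), s(s(b))))   [R2 at 1.1]
3. m(s(a), s(a), m(s(m(a, s(s(a)), s(s(0)))), s(s(g(g(0, s(0)), s(0)))), s(s(b))))  →  m(s(a), s(a), s(s(m(a, s(s(a)), s(s(0))))))   [R3 at 3]
4. m(s(a), s(a), s(s(m(a, s(s(a)), s(s(0))))))  →  s(s(a))   [R3 at ε]

Reduce t₂ = g(s(0), g(g(s(0), s(g(0, s(0)))), g(s(0), s(0)))):
1. g(s(0), g(g(s(0), s(g(0, s(0)))), g(s(0), s(0))))  →  g(s(0), g(g(s(0), s(0)), g(s(0), s(0))))   [R2 at 2.1.2.1]
2. g(s(0), g(g(s(0), s(0)), g(s(0), s(0))))  →  g(s(0), g(s(0), g(s(0), s(0))))   [R2 at 2.1]
3. g(s(0), g(s(0), g(s(0), s(0))))  →  g(s(0), g(s(0), s(0)))   [R2 at 2.2]
4. g(s(0), g(s(0), s(0)))  →  g(s(0), s(0))   [R2 at 2]
5. g(s(0), s(0))  →  s(0)   [R2 at ε]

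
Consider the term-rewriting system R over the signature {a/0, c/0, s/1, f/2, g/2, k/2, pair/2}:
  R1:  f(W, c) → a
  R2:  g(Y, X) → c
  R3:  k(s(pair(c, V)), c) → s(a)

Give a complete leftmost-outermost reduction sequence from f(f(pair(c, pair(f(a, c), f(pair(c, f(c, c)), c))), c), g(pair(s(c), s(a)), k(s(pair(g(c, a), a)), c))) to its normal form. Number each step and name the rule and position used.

a

1. f(f(pair(c, pair(f(a, c), f(pair(c, f(c, c)), c))), c), g(pair(s(c), s(a)), k(s(pair(g(c, a), a)), c)))  →  f(a, g(pair(s(c), s(a)), k(s(pair(g(c, a), a)), c)))   [R1 at 1]
2. f(a, g(pair(s(c), s(a)), k(s(pair(g(c, a), a)), c)))  →  f(a, c)   [R2 at 2]
3. f(a, c)  →  a   [R1 at ε]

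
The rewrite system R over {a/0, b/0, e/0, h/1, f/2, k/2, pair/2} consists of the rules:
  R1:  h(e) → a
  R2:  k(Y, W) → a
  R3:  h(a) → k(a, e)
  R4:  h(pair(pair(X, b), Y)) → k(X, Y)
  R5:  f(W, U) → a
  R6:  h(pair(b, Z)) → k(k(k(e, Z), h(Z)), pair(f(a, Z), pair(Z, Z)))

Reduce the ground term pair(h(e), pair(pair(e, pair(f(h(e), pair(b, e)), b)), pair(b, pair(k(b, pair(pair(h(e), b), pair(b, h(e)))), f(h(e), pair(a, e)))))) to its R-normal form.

1. pair(h(e), pair(pair(e, pair(f(h(e), pair(b, e)), b)), pair(b, pair(k(b, pair(pair(h(e), b), pair(b, h(e)))), f(h(e), pair(a, e))))))  →  pair(a, pair(pair(e, pair(f(h(e), pair(b, e)), b)), pair(b, pair(k(b, pair(pair(h(e), b), pair(b, h(e)))), f(h(e), pair(a, e))))))   [R1 at 1]
2. pair(a, pair(pair(e, pair(f(h(e), pair(b, e)), b)), pair(b, pair(k(b, pair(pair(h(e), b), pair(b, h(e)))), f(h(e), pair(a, e))))))  →  pair(a, pair(pair(e, pair(a, b)), pair(b, pair(k(b, pair(pair(h(e), b), pair(b, h(e)))), f(h(e), pair(a, e))))))   [R5 at 2.1.2.1]
3. pair(a, pair(pair(e, pair(a, b)), pair(b, pair(k(b, pair(pair(h(e), b), pair(b, h(e)))), f(h(e), pair(a, e))))))  →  pair(a, pair(pair(e, pair(a, b)), pair(b, pair(a, f(h(e), pair(a, e))))))   [R2 at 2.2.2.1]
4. pair(a, pair(pair(e, pair(a, b)), pair(b, pair(a, f(h(e), pair(a, e))))))  →  pair(a, pair(pair(e, pair(a, b)), pair(b, pair(a, a))))   [R5 at 2.2.2.2]

pair(a, pair(pair(e, pair(a, b)), pair(b, pair(a, a))))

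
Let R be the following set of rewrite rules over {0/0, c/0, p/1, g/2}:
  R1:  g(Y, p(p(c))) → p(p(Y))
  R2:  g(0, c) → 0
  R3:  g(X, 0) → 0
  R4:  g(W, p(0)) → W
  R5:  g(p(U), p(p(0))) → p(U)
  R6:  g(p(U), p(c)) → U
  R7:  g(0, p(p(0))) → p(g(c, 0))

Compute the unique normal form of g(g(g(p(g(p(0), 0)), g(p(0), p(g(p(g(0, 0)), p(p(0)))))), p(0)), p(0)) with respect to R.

p(0)

1. g(g(g(p(g(p(0), 0)), g(p(0), p(g(p(g(0, 0)), p(p(0)))))), p(0)), p(0))  →  g(g(p(g(p(0), 0)), g(p(0), p(g(p(g(0, 0)), p(p(0)))))), p(0))   [R4 at ε]
2. g(g(p(g(p(0), 0)), g(p(0), p(g(p(g(0, 0)), p(p(0)))))), p(0))  →  g(p(g(p(0), 0)), g(p(0), p(g(p(g(0, 0)), p(p(0))))))   [R4 at ε]
3. g(p(g(p(0), 0)), g(p(0), p(g(p(g(0, 0)), p(p(0))))))  →  g(p(0), g(p(0), p(g(p(g(0, 0)), p(p(0))))))   [R3 at 1.1]
4. g(p(0), g(p(0), p(g(p(g(0, 0)), p(p(0))))))  →  g(p(0), g(p(0), p(p(g(0, 0)))))   [R5 at 2.2.1]
5. g(p(0), g(p(0), p(p(g(0, 0)))))  →  g(p(0), g(p(0), p(p(0))))   [R3 at 2.2.1.1]
6. g(p(0), g(p(0), p(p(0))))  →  g(p(0), p(0))   [R5 at 2]
7. g(p(0), p(0))  →  p(0)   [R4 at ε]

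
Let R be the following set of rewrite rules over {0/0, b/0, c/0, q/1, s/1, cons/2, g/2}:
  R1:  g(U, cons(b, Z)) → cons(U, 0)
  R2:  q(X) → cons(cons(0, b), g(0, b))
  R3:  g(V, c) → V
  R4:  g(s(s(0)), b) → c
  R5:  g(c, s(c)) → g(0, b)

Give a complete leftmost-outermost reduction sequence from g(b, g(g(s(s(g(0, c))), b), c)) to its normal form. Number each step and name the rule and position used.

1. g(b, g(g(s(s(g(0, c))), b), c))  →  g(b, g(s(s(g(0, c))), b))   [R3 at 2]
2. g(b, g(s(s(g(0, c))), b))  →  g(b, g(s(s(0)), b))   [R3 at 2.1.1.1]
3. g(b, g(s(s(0)), b))  →  g(b, c)   [R4 at 2]
4. g(b, c)  →  b   [R3 at ε]

b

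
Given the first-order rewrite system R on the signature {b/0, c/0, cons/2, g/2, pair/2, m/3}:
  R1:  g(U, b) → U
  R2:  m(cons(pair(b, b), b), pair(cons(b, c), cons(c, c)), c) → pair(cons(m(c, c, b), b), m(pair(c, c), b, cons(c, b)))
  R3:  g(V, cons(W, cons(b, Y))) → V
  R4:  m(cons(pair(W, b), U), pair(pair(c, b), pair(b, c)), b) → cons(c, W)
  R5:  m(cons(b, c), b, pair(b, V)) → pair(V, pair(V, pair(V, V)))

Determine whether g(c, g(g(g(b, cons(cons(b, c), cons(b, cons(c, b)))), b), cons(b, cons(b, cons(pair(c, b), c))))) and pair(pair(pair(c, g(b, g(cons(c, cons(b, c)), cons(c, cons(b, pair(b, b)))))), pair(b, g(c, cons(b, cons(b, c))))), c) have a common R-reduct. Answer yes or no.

no — NF(t₁) = c, NF(t₂) = pair(pair(pair(c, b), pair(b, c)), c)

Reduce t₁ = g(c, g(g(g(b, cons(cons(b, c), cons(b, cons(c, b)))), b), cons(b, cons(b, cons(pair(c, b), c))))):
1. g(c, g(g(g(b, cons(cons(b, c), cons(b, cons(c, b)))), b), cons(b, cons(b, cons(pair(c, b), c)))))  →  g(c, g(g(b, cons(cons(b, c), cons(b, cons(c, b)))), b))   [R3 at 2]
2. g(c, g(g(b, cons(cons(b, c), cons(b, cons(c, b)))), b))  →  g(c, g(b, cons(cons(b, c), cons(b, cons(c, b)))))   [R1 at 2]
3. g(c, g(b, cons(cons(b, c), cons(b, cons(c, b)))))  →  g(c, b)   [R3 at 2]
4. g(c, b)  →  c   [R1 at ε]

Reduce t₂ = pair(pair(pair(c, g(b, g(cons(c, cons(b, c)), cons(c, cons(b, pair(b, b)))))), pair(b, g(c, cons(b, cons(b, c))))), c):
1. pair(pair(pair(c, g(b, g(cons(c, cons(b, c)), cons(c, cons(b, pair(b, b)))))), pair(b, g(c, cons(b, cons(b, c))))), c)  →  pair(pair(pair(c, g(b, cons(c, cons(b, c)))), pair(b, g(c, cons(b, cons(b, c))))), c)   [R3 at 1.1.2.2]
2. pair(pair(pair(c, g(b, cons(c, cons(b, c)))), pair(b, g(c, cons(b, cons(b, c))))), c)  →  pair(pair(pair(c, b), pair(b, g(c, cons(b, cons(b, c))))), c)   [R3 at 1.1.2]
3. pair(pair(pair(c, b), pair(b, g(c, cons(b, cons(b, c))))), c)  →  pair(pair(pair(c, b), pair(b, c)), c)   [R3 at 1.2.2]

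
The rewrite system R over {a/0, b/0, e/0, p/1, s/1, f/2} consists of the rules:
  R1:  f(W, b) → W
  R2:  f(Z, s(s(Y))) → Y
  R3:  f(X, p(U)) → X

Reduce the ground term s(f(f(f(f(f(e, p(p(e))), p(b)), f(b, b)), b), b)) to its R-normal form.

1. s(f(f(f(f(f(e, p(p(e))), p(b)), f(b, b)), b), b))  →  s(f(f(f(f(e, p(p(e))), p(b)), f(b, b)), b))   [R1 at 1]
2. s(f(f(f(f(e, p(p(e))), p(b)), f(b, b)), b))  →  s(f(f(f(e, p(p(e))), p(b)), f(b, b)))   [R1 at 1]
3. s(f(f(f(e, p(p(e))), p(b)), f(b, b)))  →  s(f(f(e, p(p(e))), f(b, b)))   [R3 at 1.1]
4. s(f(f(e, p(p(e))), f(b, b)))  →  s(f(e, f(b, b)))   [R3 at 1.1]
5. s(f(e, f(b, b)))  →  s(f(e, b))   [R1 at 1.2]
6. s(f(e, b))  →  s(e)   [R1 at 1]

s(e)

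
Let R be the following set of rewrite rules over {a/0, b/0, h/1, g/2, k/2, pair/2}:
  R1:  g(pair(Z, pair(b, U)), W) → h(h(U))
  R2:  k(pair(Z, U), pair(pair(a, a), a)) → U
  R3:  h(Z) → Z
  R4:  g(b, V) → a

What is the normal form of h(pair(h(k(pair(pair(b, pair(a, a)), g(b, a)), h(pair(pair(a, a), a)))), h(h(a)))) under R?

1. h(pair(h(k(pair(pair(b, pair(a, a)), g(b, a)), h(pair(pair(a, a), a)))), h(h(a))))  →  pair(h(k(pair(pair(b, pair(a, a)), g(b, a)), h(pair(pair(a, a), a)))), h(h(a)))   [R3 at ε]
2. pair(h(k(pair(pair(b, pair(a, a)), g(b, a)), h(pair(pair(a, a), a)))), h(h(a)))  →  pair(k(pair(pair(b, pair(a, a)), g(b, a)), h(pair(pair(a, a), a))), h(h(a)))   [R3 at 1]
3. pair(k(pair(pair(b, pair(a, a)), g(b, a)), h(pair(pair(a, a), a))), h(h(a)))  →  pair(k(pair(pair(b, pair(a, a)), a), h(pair(pair(a, a), a))), h(h(a)))   [R4 at 1.1.2]
4. pair(k(pair(pair(b, pair(a, a)), a), h(pair(pair(a, a), a))), h(h(a)))  →  pair(k(pair(pair(b, pair(a, a)), a), pair(pair(a, a), a)), h(h(a)))   [R3 at 1.2]
5. pair(k(pair(pair(b, pair(a, a)), a), pair(pair(a, a), a)), h(h(a)))  →  pair(a, h(h(a)))   [R2 at 1]
6. pair(a, h(h(a)))  →  pair(a, h(a))   [R3 at 2]
7. pair(a, h(a))  →  pair(a, a)   [R3 at 2]

pair(a, a)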